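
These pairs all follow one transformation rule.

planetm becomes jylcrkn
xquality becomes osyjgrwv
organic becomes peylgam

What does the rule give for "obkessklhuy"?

zicqqijfswm

The pattern: shift every letter 2 places backward in the alphabet (wrapping around), then move the first character to the end.
"obkessklhuy" → "zicqqijfswm".
(Check on "xquality": → "vosyjgrw" → "osyjgrwv" ✓)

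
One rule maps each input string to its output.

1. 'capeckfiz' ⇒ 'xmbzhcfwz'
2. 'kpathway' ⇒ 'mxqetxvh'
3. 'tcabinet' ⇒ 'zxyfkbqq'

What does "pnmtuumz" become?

kjqrrjwm

The rule is to move the first character to the end, then shift every letter 3 places backward in the alphabet (wrapping around).
For "pnmtuumz", step one produces "nmtuumzp"; step two turns that into "kjqrrjwm".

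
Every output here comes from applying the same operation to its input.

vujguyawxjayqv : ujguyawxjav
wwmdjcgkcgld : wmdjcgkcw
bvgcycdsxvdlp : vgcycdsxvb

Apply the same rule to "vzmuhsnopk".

zmuhsnv

Each output is the input with this applied: delete the last 3 characters, then move the first character to the end.
"vzmuhsnopk" → "vzmuhsn" → "zmuhsnv".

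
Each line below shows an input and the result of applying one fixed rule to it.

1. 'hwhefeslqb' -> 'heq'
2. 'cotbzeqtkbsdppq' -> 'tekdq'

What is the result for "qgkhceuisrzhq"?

The pattern: keep one character in every 3, starting at position 3 (positions 3rd, 6th, 9th, ...).
Doing the same to "qgkhceuisrzhq": "kesh".

kesh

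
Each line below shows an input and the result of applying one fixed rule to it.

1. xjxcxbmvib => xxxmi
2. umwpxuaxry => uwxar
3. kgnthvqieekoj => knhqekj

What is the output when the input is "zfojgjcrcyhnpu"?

zogcchp

The pattern: keep every other character starting from the first (positions 1st, 3rd, 5th, ...).
Applying that to "zfojgjcrcyhnpu" gives "zogcchp".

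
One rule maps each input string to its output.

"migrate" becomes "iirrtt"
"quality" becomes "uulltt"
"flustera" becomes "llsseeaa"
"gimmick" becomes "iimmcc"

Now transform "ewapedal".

wwppddll

The transformation: keep every other character starting from the second (positions 2nd, 4th, 6th, ...), then double every character.
For "ewapedal", step one produces "wpdl"; step two turns that into "wwppddll".
(Check on "quality": → "ult" → "uulltt" ✓)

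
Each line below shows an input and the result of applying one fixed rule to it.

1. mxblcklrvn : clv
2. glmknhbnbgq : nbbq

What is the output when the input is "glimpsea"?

The transformation: delete the first 3 characters, then keep every other character starting from the second (positions 2nd, 4th, 6th, ...).
"glimpsea" → "mpsea" → "pe".

pe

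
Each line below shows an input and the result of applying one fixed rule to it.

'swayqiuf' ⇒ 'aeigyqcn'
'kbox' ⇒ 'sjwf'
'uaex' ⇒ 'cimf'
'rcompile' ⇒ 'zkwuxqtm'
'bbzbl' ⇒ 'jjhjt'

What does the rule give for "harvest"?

pizdmab

Looking at the pairs, the operation is to shift every letter 8 places forward in the alphabet (wrapping around).
"harvest" → "pizdmab".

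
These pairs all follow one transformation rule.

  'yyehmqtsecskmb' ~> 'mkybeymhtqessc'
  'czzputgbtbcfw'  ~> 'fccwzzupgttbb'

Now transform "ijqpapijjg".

The rule is to move the last 3 characters to the front (rotate right by 3), then swap each adjacent pair of characters (1↔2, 3↔4, ...).
Working it through for "ijqpapijjg": intermediate "jjgijqpapi", final "jjigqjapip".

jjigqjapip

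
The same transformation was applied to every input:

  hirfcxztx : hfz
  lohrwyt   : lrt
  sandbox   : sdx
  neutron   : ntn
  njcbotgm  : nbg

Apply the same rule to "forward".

fwd

In each case the input is transformed by: keep one character in every 3, starting at position 1 (positions 1st, 4th, 7th, ...).
Applying that to "forward" gives "fwd".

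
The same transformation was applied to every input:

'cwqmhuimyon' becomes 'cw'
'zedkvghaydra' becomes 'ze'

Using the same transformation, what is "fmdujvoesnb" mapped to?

In each case the input is transformed by: keep only the first 2 characters.
On "fmdujvoesnb" that produces "fm".

fm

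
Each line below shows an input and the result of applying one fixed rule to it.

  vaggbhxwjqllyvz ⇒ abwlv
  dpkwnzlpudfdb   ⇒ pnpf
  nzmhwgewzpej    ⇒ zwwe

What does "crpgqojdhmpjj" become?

The transformation: keep one character in every 3, starting at position 2 (positions 2nd, 5th, 8th, ...).
So "crpgqojdhmpjj" becomes "rqdp".

rqdp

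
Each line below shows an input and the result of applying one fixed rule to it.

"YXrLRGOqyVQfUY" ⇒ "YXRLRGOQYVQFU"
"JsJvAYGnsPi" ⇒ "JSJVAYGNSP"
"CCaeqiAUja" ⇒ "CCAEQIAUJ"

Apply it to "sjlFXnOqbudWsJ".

SJLFXNOQBUDWS

What's happening: delete the last character, then convert every letter to uppercase.
For "sjlFXnOqbudWsJ", step one produces "sjlFXnOqbudWs"; step two turns that into "SJLFXNOQBUDWS".
(Check on "CCaeqiAUja": → "CCaeqiAUj" → "CCAEQIAUJ" ✓)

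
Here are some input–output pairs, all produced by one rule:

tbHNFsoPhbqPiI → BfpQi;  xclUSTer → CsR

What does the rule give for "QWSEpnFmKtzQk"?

Rule — flip the case of every letter, then keep one character in every 3, starting at position 2 (positions 2nd, 5th, 8th, ...).
Applying both steps to "QWSEpnFmKtzQk": "qwsePNfMkTZqK", then "wPMZ".

wPMZ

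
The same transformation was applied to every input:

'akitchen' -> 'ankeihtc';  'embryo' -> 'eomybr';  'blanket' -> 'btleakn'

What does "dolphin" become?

What's happening: take characters alternately from the front and the back (1st, last, 2nd, 2nd-last, ...).
On "dolphin" that produces "dnoilhp".

dnoilhp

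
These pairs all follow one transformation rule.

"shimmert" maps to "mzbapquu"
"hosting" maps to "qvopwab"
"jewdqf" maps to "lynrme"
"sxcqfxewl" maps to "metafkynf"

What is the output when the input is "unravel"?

dmtcvzi

Looking at the pairs, the operation is to move the last 3 characters to the front (rotate right by 3), then shift every letter 8 places forward in the alphabet (wrapping around).
On "unravel": the first step gives "velunra", and the second then gives "dmtcvzi".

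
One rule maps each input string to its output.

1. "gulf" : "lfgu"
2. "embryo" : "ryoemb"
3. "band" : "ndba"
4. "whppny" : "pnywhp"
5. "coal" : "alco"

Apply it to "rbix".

Looking at the pairs, the operation is to swap the front and back halves of the string.
For "rbix" the result is "ixrb".

ixrb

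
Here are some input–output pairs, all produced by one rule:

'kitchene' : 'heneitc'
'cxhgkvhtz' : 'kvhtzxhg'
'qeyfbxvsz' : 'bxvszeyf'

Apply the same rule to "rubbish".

ishubb

Each output is the input with this applied: delete the first character, then move the first 3 characters to the end (rotate left by 3).
"rubbish" → "ishubb".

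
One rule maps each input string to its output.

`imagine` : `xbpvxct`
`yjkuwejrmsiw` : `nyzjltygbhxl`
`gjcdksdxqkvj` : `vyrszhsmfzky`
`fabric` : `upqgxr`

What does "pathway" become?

epiwlpn

Each output is the input with this applied: shift every letter 11 places backward in the alphabet (wrapping around).
On "pathway" that produces "epiwlpn".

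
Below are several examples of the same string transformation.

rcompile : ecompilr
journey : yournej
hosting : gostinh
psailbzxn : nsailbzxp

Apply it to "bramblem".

What's happening: swap the first and last characters.
Doing the same to "bramblem": "mrambleb".

mrambleb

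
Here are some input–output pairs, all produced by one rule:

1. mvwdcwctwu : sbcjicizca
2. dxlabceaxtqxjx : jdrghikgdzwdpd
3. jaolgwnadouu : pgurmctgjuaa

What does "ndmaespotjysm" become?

In each case the input is transformed by: shift every letter 6 places forward in the alphabet (wrapping around).
So "ndmaespotjysm" becomes "tjsgkyvuzpeys".

tjsgkyvuzpeys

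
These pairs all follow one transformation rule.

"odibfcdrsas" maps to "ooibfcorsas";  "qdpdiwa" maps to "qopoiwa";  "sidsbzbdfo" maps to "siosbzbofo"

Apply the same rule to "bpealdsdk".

bpealosok

The transformation: replace every "d" with "o".
Applying that to "bpealdsdk" gives "bpealosok".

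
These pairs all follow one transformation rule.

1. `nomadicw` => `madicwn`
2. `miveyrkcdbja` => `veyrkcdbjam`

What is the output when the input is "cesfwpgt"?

sfwpgtc

Rule — move the first character to the end, then delete the first character.
Starting from "cesfwpgt": after the first operation, "esfwpgtc"; after the second, "sfwpgtc".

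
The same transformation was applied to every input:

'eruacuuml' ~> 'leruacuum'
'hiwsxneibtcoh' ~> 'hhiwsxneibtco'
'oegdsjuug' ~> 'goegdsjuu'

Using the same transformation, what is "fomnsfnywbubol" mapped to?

Each output is the input with this applied: move the last character to the front.
Applying that to "fomnsfnywbubol" gives "lfomnsfnywbubo".

lfomnsfnywbubo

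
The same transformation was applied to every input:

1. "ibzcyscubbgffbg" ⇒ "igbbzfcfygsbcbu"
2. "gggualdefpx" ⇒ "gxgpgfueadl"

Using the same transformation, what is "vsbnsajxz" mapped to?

The pattern: take characters alternately from the front and the back (1st, last, 2nd, 2nd-last, ...).
So "vsbnsajxz" becomes "vzsxbjnas".

vzsxbjnas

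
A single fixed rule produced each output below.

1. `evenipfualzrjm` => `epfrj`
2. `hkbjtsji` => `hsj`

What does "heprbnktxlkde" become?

hnkd

The rule is to swap each adjacent pair of characters (1↔2, 3↔4, ...), then keep one character in every 3, starting at position 2 (positions 2nd, 5th, 8th, ...).
Starting from "heprbnktxlkde": after the first operation, "ehrpnbtklxdke"; after the second, "hnkd".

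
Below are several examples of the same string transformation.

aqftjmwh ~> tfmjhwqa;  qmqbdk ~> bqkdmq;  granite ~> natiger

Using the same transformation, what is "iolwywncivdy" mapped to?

What's happening: move the first 2 characters to the end (rotate left by 2), then swap each adjacent pair of characters (1↔2, 3↔4, ...).
Working it through for "iolwywncivdy": intermediate "lwywncivdyio", final "wlwycnviydoi".

wlwycnviydoi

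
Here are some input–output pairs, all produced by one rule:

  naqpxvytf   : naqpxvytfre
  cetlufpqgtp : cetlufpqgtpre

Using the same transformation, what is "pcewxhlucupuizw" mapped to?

pcewxhlucupuizwre

The rule is to append "re".
Applying that to "pcewxhlucupuizw" gives "pcewxhlucupuizwre".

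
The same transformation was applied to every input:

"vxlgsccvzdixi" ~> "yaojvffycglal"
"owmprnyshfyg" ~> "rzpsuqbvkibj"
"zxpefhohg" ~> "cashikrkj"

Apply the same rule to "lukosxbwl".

Looking at the pairs, the operation is to shift every letter 3 places forward in the alphabet (wrapping around).
On "lukosxbwl" that produces "oxnrvaezo".

oxnrvaezo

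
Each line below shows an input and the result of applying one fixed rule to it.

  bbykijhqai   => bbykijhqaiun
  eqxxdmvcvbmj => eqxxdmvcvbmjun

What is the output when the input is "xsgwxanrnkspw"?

The rule is to append "un".
"xsgwxanrnkspw" → "xsgwxanrnkspwun".

xsgwxanrnkspwun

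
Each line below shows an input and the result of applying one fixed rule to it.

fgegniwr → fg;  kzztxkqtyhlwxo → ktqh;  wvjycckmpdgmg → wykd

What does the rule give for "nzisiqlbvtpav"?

Each output is the input with this applied: move the last 2 characters to the front (rotate right by 2), then keep one character in every 3, starting at position 3 (positions 3rd, 6th, 9th, ...).
On "nzisiqlbvtpav" that produces "nslt".

nslt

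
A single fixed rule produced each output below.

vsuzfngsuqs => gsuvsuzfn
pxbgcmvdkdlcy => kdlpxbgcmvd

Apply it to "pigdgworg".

What's happening: delete the last 2 characters, then move the last 3 characters to the front (rotate right by 3).
Applying that to "pigdgworg" gives "gwopigd".

gwopigd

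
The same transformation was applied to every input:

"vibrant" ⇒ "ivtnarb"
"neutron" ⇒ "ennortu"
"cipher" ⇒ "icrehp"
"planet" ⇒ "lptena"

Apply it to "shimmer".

hsremmi

Looking at the pairs, the operation is to move the first 2 characters to the end (rotate left by 2), then reverse the string.
"shimmer" → "immersh" → "hsremmi".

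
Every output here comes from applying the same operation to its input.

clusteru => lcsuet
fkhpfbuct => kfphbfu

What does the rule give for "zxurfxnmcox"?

xzruxfmnc

What's happening: delete the last 2 characters, then swap each adjacent pair of characters (1↔2, 3↔4, ...).
Doing the same to "zxurfxnmcox": "xzruxfmnc".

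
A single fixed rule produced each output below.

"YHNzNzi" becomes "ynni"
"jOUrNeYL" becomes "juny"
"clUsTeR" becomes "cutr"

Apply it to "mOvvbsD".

Each output is the input with this applied: keep every other character starting from the first (positions 1st, 3rd, 5th, ...), then convert every letter to lowercase.
For "mOvvbsD", step one produces "mvbD"; step two turns that into "mvbd".

mvbd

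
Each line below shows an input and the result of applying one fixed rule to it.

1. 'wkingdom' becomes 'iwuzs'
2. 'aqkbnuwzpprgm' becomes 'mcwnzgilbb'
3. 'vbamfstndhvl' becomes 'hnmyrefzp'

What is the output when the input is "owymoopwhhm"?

aikyaabi

Looking at the pairs, the operation is to delete the last 3 characters, then shift every letter 12 places forward in the alphabet (wrapping around).
Working it through for "owymoopwhhm": intermediate "owymoopw", final "aikyaabi".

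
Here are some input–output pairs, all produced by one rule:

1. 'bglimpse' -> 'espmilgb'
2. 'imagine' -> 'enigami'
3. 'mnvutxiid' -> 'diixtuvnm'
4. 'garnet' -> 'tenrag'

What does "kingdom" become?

modgnik

Looking at the pairs, the operation is to reverse the string.
So "kingdom" becomes "modgnik".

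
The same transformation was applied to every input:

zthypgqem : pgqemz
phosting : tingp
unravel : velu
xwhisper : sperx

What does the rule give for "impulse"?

lsei

Rule — move the first character to the end, then delete the first 3 characters.
Starting from "impulse": after the first operation, "mpulsei"; after the second, "lsei".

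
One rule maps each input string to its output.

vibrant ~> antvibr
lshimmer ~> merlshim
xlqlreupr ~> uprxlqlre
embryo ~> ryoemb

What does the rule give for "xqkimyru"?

yruxqkim

The transformation: move the last 3 characters to the front (rotate right by 3).
Doing the same to "xqkimyru": "yruxqkim".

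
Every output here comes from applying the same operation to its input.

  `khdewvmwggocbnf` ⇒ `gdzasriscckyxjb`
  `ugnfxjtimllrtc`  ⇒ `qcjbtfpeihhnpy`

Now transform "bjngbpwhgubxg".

xfjcxlsdcqxtc

The rule is to shift every letter 4 places backward in the alphabet (wrapping around).
For "bjngbpwhgubxg" the result is "xfjcxlsdcqxtc".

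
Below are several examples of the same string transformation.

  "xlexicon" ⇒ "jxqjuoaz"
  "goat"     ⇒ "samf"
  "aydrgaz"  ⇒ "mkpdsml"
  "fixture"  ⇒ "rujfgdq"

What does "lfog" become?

xras

The rule is to shift every letter 12 places forward in the alphabet (wrapping around).
On "lfog" that produces "xras".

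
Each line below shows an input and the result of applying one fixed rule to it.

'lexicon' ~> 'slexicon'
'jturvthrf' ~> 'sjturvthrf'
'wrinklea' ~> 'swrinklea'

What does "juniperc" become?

sjuniperc

What's happening: prepend "s".
So "juniperc" becomes "sjuniperc".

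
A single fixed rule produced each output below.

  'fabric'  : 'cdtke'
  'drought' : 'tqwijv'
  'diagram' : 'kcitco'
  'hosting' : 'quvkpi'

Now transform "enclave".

pencxg

The pattern: delete the first character, then shift every letter 2 places forward in the alphabet (wrapping around).
Applying that to "enclave" gives "pencxg".
(Check on "drought": → "rought" → "tqwijv" ✓)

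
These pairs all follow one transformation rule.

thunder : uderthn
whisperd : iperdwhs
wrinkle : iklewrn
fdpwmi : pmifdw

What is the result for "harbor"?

rorhab

The transformation: move the first 3 characters to the end (rotate left by 3), then swap the first and last characters.
On "harbor": the first step gives "borhar", and the second then gives "rorhab".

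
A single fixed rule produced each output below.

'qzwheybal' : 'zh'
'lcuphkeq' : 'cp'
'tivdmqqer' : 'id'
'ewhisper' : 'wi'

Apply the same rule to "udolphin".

dl

The rule is to keep every other character starting from the second (positions 2nd, 4th, 6th, ...), then delete the last 2 characters.
On "udolphin": the first step gives "dlhn", and the second then gives "dl".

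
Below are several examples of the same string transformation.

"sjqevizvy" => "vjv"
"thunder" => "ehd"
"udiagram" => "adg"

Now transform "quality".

tui

What's happening: move the last 2 characters to the front (rotate right by 2), then keep one character in every 3, starting at position 1 (positions 1st, 4th, 7th, ...).
"quality" → "tyquali" → "tui".
(Check on "thunder": → "erthund" → "ehd" ✓)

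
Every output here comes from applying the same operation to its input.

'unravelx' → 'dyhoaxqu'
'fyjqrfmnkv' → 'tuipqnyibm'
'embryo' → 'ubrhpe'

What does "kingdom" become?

Each output is the input with this applied: shift every letter 3 places forward in the alphabet (wrapping around), then move the first 3 characters to the end (rotate left by 3).
Applying both steps to "kingdom": "nlqjgrp", then "jgrpnlq".

jgrpnlq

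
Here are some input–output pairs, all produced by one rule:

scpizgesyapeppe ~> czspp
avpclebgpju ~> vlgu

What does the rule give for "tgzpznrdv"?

In each case the input is transformed by: keep one character in every 3, starting at position 2 (positions 2nd, 5th, 8th, ...).
Applying that to "tgzpznrdv" gives "gzd".

gzd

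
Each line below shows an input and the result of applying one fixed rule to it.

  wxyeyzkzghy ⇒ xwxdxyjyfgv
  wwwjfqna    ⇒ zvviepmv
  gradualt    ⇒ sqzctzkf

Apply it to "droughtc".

bqntfgsc

The rule is to shift every letter 1 place backward in the alphabet (wrapping around), then swap the first and last characters.
So "droughtc" becomes "bqntfgsc".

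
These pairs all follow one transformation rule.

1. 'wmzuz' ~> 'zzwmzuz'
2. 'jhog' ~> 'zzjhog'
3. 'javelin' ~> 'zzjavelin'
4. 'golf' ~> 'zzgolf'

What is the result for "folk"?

zzfolk

The transformation: prepend "zz".
Applying that to "folk" gives "zzfolk".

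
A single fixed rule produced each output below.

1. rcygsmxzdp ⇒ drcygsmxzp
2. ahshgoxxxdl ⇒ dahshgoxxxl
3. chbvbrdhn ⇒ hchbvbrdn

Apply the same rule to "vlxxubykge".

gvlxxubyke

The transformation: move the last character to the front, then swap the first and last characters.
Starting from "vlxxubykge": after the first operation, "evlxxubykg"; after the second, "gvlxxubyke".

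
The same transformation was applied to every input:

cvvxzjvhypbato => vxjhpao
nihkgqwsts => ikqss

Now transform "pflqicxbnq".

Rule — keep every other character starting from the second (positions 2nd, 4th, 6th, ...).
"pflqicxbnq" → "fqcbq".

fqcbq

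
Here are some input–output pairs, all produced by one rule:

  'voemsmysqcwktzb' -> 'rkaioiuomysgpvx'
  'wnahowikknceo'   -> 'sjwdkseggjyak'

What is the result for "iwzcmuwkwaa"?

The transformation: shift every letter 4 places backward in the alphabet (wrapping around).
"iwzcmuwkwaa" → "esvyiqsgsww".

esvyiqsgsww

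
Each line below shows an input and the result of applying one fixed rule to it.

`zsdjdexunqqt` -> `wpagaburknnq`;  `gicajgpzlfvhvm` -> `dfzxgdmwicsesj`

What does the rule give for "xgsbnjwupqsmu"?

udpykgtrmnpjr

Looking at the pairs, the operation is to shift every letter 3 places backward in the alphabet (wrapping around).
So "xgsbnjwupqsmu" becomes "udpykgtrmnpjr".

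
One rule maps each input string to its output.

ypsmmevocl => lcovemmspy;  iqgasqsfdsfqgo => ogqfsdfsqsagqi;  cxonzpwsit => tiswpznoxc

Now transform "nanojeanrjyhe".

Looking at the pairs, the operation is to reverse the string.
So "nanojeanrjyhe" becomes "ehyjrnaejonan".

ehyjrnaejonan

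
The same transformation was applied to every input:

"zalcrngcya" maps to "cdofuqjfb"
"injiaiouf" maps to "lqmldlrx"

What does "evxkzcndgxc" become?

hyancfqgja

The pattern: shift every letter 3 places forward in the alphabet (wrapping around), then delete the last character.
Applying both steps to "evxkzcndgxc": "hyancfqgjaf", then "hyancfqgja".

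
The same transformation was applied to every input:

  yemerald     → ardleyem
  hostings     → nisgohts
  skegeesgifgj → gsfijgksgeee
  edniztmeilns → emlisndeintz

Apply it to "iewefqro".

qforeiew

Each output is the input with this applied: swap the front and back halves of the string, then swap each adjacent pair of characters (1↔2, 3↔4, ...).
Applying both steps to "iewefqro": "fqroiewe", then "qforeiew".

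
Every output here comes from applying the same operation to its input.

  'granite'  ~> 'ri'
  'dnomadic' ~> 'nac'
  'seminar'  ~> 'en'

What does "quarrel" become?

Looking at the pairs, the operation is to keep one character in every 3, starting at position 2 (positions 2nd, 5th, 8th, ...).
So "quarrel" becomes "ur".

ur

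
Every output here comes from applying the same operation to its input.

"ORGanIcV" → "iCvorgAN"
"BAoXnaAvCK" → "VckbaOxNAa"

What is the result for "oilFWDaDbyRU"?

The transformation: flip the case of every letter, then move the last 3 characters to the front (rotate right by 3).
Doing the same to "oilFWDaDbyRU": "YruOILfwdAdB".

YruOILfwdAdB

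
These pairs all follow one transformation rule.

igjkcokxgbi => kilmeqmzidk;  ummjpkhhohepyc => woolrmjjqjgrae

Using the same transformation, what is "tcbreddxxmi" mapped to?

vedtgffzzok

Rule — shift every letter 2 places forward in the alphabet (wrapping around).
For "tcbreddxxmi" the result is "vedtgffzzok".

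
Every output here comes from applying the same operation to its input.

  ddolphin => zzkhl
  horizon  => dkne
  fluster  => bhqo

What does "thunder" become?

pdqj

The rule is to shift every letter 4 places backward in the alphabet (wrapping around), then delete the last 3 characters.
So "thunder" becomes "pdqj".
(Check on "fluster": → "bhqopan" → "bhqo" ✓)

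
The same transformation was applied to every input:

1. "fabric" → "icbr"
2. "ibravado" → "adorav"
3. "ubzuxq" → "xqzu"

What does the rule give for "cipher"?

The transformation: delete the first 2 characters, then swap the front and back halves of the string.
Starting from "cipher": after the first operation, "pher"; after the second, "erph".

erph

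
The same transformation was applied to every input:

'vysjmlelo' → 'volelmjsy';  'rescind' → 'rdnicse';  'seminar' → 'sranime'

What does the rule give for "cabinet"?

Looking at the pairs, the operation is to reverse the string, then move the last character to the front.
Working it through for "cabinet": intermediate "tenibac", final "cteniba".

cteniba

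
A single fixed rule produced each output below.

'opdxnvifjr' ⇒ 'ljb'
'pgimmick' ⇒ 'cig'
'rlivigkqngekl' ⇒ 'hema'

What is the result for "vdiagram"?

zci

The pattern: keep one character in every 3, starting at position 2 (positions 2nd, 5th, 8th, ...), then shift every letter 4 places backward in the alphabet (wrapping around).
So "vdiagram" becomes "zci".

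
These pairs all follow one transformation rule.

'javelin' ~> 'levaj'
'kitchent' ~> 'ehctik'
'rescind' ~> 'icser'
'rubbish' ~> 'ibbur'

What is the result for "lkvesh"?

The pattern: reverse the string, then delete the first 2 characters.
On "lkvesh": the first step gives "hsevkl", and the second then gives "evkl".
(Check on "javelin": → "nilevaj" → "levaj" ✓)

evkl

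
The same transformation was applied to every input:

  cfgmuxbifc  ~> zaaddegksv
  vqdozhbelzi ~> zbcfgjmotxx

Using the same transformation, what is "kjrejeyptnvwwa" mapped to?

ycchhilnprtuuw

What's happening: sort the characters into alphabetical order, then shift every letter 2 places backward in the alphabet (wrapping around).
For "kjrejeyptnvwwa", step one produces "aeejjknprtvwwy"; step two turns that into "ycchhilnprtuuw".
(Check on "vqdozhbelzi": → "bdehiloqvzz" → "zbcfgjmotxx" ✓)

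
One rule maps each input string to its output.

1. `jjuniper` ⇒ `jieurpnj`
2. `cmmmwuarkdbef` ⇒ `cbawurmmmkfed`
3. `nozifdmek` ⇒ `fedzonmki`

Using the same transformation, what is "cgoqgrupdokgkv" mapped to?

gdcvurqpookkgg

The transformation: sort the characters into reverse alphabetical order, then move the last 3 characters to the front (rotate right by 3).
"cgoqgrupdokgkv" → "vurqpookkgggdc" → "gdcvurqpookkgg".
(Check on "cmmmwuarkdbef": → "wurmmmkfedcba" → "cbawurmmmkfed" ✓)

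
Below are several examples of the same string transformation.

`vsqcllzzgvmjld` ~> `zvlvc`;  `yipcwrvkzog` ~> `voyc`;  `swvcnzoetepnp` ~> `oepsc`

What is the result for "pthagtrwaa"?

Looking at the pairs, the operation is to keep one character in every 3, starting at position 1 (positions 1st, 4th, 7th, ...), then move the first 2 characters to the end (rotate left by 2).
On "pthagtrwaa" that produces "rapa".

rapa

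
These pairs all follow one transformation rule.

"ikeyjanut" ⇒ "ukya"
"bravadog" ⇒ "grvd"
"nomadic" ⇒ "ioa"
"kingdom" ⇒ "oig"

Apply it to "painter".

ean

Looking at the pairs, the operation is to keep every other character starting from the second (positions 2nd, 4th, 6th, ...), then move the last character to the front.
Applying both steps to "painter": "ane", then "ean".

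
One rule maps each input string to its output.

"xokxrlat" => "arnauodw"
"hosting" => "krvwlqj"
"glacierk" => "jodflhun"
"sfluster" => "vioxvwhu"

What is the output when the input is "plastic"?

sodvwlf

In each case the input is transformed by: shift every letter 3 places forward in the alphabet (wrapping around).
So "plastic" becomes "sodvwlf".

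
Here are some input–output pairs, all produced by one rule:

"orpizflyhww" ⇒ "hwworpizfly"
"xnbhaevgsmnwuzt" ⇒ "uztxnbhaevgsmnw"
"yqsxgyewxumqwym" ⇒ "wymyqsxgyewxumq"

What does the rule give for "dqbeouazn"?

azndqbeou

Each output is the input with this applied: move the last 3 characters to the front (rotate right by 3).
Doing the same to "dqbeouazn": "azndqbeou".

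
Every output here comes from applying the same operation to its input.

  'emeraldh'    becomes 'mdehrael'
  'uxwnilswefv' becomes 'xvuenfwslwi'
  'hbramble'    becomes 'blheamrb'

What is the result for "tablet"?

aettlb

What's happening: swap each adjacent pair of characters (1↔2, 3↔4, ...), then take characters alternately from the front and the back (1st, last, 2nd, 2nd-last, ...).
Applying both steps to "tablet": "atlbte", then "aettlb".
(Check on "emeraldh": → "merelahd" → "mdehrael" ✓)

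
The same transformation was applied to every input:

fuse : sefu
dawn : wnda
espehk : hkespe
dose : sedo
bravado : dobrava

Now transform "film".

The pattern: move the last 2 characters to the front (rotate right by 2).
On "film" that produces "lmfi".

lmfi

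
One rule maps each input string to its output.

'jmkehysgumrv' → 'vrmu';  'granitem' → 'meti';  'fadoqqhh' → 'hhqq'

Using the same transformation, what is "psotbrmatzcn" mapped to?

What's happening: reverse the string, then keep only the first 4 characters.
Applying both steps to "psotbrmatzcn": "ncztamrbtosp", then "nczt".
(Check on "granitem": → "metinarg" → "meti" ✓)

nczt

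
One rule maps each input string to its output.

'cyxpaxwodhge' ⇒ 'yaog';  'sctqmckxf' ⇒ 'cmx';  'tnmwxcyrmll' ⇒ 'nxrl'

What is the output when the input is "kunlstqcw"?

In each case the input is transformed by: keep one character in every 3, starting at position 2 (positions 2nd, 5th, 8th, ...).
On "kunlstqcw" that produces "usc".

usc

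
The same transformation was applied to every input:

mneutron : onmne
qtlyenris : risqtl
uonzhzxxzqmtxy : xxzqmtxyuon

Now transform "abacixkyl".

The rule is to move the first 3 characters to the end (rotate left by 3), then delete the first 3 characters.
Working it through for "abacixkyl": intermediate "cixkylaba", final "kylaba".

kylaba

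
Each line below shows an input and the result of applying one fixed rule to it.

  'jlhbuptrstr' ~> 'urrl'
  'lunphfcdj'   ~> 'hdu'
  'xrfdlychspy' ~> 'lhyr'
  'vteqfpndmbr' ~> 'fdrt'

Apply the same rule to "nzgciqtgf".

igz

Rule — keep one character in every 3, starting at position 2 (positions 2nd, 5th, 8th, ...), then move the first character to the end.
Starting from "nzgciqtgf": after the first operation, "zig"; after the second, "igz".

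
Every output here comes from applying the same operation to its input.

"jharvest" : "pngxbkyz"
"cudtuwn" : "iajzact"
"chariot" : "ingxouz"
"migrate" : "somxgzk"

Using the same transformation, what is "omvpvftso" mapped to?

usbvblzyu

The transformation: shift every letter 6 places forward in the alphabet (wrapping around).
"omvpvftso" → "usbvblzyu".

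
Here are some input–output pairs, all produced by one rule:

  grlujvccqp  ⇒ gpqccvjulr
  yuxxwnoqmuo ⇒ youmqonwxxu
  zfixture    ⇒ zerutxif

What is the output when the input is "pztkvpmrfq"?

pqfrmpvktz

Each output is the input with this applied: reverse the string, then move the last character to the front.
For "pztkvpmrfq", step one produces "qfrmpvktzp"; step two turns that into "pqfrmpvktz".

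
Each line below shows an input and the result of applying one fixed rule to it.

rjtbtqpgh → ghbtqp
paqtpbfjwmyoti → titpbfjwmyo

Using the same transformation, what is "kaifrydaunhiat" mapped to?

The transformation: delete the first 3 characters, then move the last 2 characters to the front (rotate right by 2).
"kaifrydaunhiat" → "frydaunhiat" → "atfrydaunhi".

atfrydaunhi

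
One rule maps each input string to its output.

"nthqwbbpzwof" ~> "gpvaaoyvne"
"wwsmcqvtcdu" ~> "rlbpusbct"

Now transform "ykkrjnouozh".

jqimntnyg

The transformation: delete the first 2 characters, then shift every letter 1 place backward in the alphabet (wrapping around).
"ykkrjnouozh" → "jqimntnyg".
(Check on "nthqwbbpzwof": → "hqwbbpzwof" → "gpvaaoyvne" ✓)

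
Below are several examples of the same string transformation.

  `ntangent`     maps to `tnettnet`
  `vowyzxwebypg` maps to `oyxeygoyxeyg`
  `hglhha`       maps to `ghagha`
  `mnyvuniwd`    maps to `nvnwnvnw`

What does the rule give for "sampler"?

What's happening: keep every other character starting from the second (positions 2nd, 4th, 6th, ...), then write the whole string twice.
Applying both steps to "sampler": "ape", then "apeape".

apeape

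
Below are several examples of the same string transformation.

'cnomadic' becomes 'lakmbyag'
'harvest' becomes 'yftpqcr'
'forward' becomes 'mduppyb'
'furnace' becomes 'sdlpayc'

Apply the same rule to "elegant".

jceclyr

In each case the input is transformed by: swap each adjacent pair of characters (1↔2, 3↔4, ...), then shift every letter 2 places backward in the alphabet (wrapping around).
Starting from "elegant": after the first operation, "legenat"; after the second, "jceclyr".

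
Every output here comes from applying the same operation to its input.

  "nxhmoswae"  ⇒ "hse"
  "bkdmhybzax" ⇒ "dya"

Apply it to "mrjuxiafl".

Rule — keep one character in every 3, starting at position 3 (positions 3rd, 6th, 9th, ...).
"mrjuxiafl" → "jil".

jil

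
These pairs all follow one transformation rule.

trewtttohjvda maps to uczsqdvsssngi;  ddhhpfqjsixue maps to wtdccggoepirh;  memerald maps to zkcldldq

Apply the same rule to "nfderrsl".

qrkmecdq

Rule — move the last 3 characters to the front (rotate right by 3), then shift every letter 1 place backward in the alphabet (wrapping around).
On "nfderrsl" that produces "qrkmecdq".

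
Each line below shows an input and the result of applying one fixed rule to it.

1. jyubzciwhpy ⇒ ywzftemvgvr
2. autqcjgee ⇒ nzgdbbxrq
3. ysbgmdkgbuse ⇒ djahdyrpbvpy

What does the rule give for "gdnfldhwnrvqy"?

ciaetkosnvdak

The pattern: move the first 3 characters to the end (rotate left by 3), then shift every letter 3 places backward in the alphabet (wrapping around).
Doing the same to "gdnfldhwnrvqy": "ciaetkosnvdak".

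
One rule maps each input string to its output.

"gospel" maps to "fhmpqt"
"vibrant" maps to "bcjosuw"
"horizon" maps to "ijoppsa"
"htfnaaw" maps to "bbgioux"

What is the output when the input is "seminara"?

The transformation: sort the characters into alphabetical order, then shift every letter 1 place forward in the alphabet (wrapping around).
On "seminara": the first step gives "aaeimnrs", and the second then gives "bbfjnost".

bbfjnost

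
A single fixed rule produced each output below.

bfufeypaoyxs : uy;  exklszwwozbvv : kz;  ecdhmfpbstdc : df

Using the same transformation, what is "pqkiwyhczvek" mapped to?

Rule — keep one character in every 3, starting at position 3 (positions 3rd, 6th, 9th, ...), then delete the last 2 characters.
For "pqkiwyhczvek" the result is "ky".

ky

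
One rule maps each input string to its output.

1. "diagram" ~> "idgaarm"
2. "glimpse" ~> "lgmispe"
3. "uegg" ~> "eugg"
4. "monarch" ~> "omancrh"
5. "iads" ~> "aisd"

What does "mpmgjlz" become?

Looking at the pairs, the operation is to swap each adjacent pair of characters (1↔2, 3↔4, ...).
Applying that to "mpmgjlz" gives "pmgmljz".

pmgmljz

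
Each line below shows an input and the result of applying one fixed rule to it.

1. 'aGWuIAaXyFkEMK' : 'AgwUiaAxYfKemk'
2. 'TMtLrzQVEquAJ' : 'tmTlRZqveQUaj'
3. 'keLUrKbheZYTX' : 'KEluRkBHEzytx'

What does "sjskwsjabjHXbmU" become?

The transformation: flip the case of every letter.
Doing the same to "sjskwsjabjHXbmU": "SJSKWSJABJhxBMu".

SJSKWSJABJhxBMu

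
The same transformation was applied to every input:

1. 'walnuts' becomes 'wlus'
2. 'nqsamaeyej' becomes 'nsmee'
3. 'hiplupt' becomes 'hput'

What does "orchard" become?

Each output is the input with this applied: keep every other character starting from the first (positions 1st, 3rd, 5th, ...).
For "orchard" the result is "ocad".

ocad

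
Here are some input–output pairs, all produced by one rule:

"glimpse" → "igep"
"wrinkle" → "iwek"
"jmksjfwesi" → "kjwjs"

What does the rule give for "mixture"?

Each output is the input with this applied: keep every other character starting from the first (positions 1st, 3rd, 5th, ...), then swap each adjacent pair of characters (1↔2, 3↔4, ...).
"mixture" → "mxue" → "xmeu".

xmeu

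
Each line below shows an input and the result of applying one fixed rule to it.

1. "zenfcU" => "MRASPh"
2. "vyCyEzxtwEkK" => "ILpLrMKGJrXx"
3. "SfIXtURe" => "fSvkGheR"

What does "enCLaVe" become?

The pattern: shift every letter 13 places forward in the alphabet (wrapping around) — i.e. ROT13, then flip the case of every letter.
For "enCLaVe", step one produces "raPYnIr"; step two turns that into "RApyNiR".

RApyNiR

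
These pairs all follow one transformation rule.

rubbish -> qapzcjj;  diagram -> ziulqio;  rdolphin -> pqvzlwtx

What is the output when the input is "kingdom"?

lwusqvo

In each case the input is transformed by: move the last 3 characters to the front (rotate right by 3), then shift every letter 8 places forward in the alphabet (wrapping around).
"kingdom" → "domking" → "lwusqvo".
(Check on "rdolphin": → "hinrdolp" → "pqvzlwtx" ✓)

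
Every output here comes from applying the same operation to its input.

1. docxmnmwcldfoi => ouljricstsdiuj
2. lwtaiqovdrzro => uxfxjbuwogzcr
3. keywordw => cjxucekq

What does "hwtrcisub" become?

The transformation: shift every letter 6 places forward in the alphabet (wrapping around), then reverse the string.
For "hwtrcisub", step one produces "nczxioyah"; step two turns that into "hayoixzcn".

hayoixzcn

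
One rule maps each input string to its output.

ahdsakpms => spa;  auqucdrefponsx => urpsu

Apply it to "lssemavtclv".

In each case the input is transformed by: move the first 3 characters to the end (rotate left by 3), then keep one character in every 3, starting at position 1 (positions 1st, 4th, 7th, ...).
Working it through for "lssemavtclv": intermediate "emavtclvlss", final "evls".
(Check on "ahdsakpms": → "sakpmsahd" → "spa" ✓)

evls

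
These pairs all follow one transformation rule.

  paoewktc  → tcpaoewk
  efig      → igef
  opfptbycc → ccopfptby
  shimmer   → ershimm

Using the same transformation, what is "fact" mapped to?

The rule is to move the last 2 characters to the front (rotate right by 2).
On "fact" that produces "ctfa".

ctfa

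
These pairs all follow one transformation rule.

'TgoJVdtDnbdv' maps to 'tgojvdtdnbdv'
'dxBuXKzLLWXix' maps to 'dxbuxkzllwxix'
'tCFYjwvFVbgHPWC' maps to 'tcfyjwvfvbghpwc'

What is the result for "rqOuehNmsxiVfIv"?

rqouehnmsxivfiv

The transformation: convert every letter to lowercase.
Applying that to "rqOuehNmsxiVfIv" gives "rqouehnmsxivfiv".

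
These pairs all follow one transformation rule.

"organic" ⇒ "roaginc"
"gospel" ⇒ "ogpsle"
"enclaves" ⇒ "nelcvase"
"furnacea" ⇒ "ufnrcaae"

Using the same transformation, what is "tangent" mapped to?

atgnnet

In each case the input is transformed by: swap each adjacent pair of characters (1↔2, 3↔4, ...).
Applying that to "tangent" gives "atgnnet".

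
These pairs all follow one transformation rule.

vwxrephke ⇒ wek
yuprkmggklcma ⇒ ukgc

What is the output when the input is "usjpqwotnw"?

sqt

Each output is the input with this applied: keep one character in every 3, starting at position 2 (positions 2nd, 5th, 8th, ...).
Doing the same to "usjpqwotnw": "sqt".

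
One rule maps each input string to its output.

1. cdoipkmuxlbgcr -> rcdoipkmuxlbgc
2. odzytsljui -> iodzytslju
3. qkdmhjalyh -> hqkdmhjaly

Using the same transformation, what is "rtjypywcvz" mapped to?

zrtjypywcv

The transformation: move the last character to the front.
Doing the same to "rtjypywcvz": "zrtjypywcv".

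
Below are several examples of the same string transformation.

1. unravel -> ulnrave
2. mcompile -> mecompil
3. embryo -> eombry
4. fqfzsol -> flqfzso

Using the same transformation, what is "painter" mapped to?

The transformation: swap the first and last characters, then move the last character to the front.
On "painter" that produces "prainte".

prainte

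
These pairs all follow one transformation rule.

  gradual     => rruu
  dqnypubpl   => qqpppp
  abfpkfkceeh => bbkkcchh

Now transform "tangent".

aaee

In each case the input is transformed by: keep one character in every 3, starting at position 2 (positions 2nd, 5th, 8th, ...), then double every character.
For "tangent", step one produces "ae"; step two turns that into "aaee".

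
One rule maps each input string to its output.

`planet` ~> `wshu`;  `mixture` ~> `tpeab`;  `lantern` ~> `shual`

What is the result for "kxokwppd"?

Each output is the input with this applied: delete the last 2 characters, then shift every letter 7 places forward in the alphabet (wrapping around).
Applying both steps to "kxokwppd": "kxokwp", then "revrdw".

revrdw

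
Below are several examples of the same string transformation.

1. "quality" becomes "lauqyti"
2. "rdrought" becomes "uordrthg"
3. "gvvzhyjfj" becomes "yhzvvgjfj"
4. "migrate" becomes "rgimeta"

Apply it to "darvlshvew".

The rule is to reverse the string, then move the first 3 characters to the end (rotate left by 3).
Applying both steps to "darvlshvew": "wevhslvrad", then "hslvradwev".

hslvradwev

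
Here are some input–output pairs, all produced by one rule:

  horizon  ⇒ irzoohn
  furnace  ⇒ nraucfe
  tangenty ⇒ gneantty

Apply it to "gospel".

The transformation: move the first 3 characters to the end (rotate left by 3), then take characters alternately from the front and the back (1st, last, 2nd, 2nd-last, ...).
For "gospel" the result is "pseolg".

pseolg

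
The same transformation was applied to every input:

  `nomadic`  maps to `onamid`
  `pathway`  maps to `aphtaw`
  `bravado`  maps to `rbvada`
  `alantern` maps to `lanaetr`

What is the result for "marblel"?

ambrel

What's happening: delete the last character, then swap each adjacent pair of characters (1↔2, 3↔4, ...).
On "marblel": the first step gives "marble", and the second then gives "ambrel".
(Check on "alantern": → "alanter" → "lanaetr" ✓)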